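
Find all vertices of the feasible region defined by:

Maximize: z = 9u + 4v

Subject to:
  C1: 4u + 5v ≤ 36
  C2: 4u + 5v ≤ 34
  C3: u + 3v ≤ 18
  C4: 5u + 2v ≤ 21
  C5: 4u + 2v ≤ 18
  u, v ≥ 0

(0, 0), (4.2, 0), (3, 3), (1.833, 5.333), (1.714, 5.429), (0, 6)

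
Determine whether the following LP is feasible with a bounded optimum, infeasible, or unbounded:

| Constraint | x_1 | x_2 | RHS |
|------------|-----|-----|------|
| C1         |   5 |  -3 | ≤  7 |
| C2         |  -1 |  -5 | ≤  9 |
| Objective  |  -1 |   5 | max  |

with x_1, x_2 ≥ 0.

Unbounded (objective can increase without bound)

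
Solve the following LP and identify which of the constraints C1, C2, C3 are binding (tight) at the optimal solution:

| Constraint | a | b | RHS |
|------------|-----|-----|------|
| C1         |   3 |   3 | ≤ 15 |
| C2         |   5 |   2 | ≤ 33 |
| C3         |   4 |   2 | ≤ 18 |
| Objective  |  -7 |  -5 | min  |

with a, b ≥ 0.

At a = 4, b = 1, compute slack b - a·x for each constraint:
  C1: 15 − 15 = 0  (binding)
  C2: 33 − 22 = 11  (slack)
  C3: 18 − 18 = 0  (binding)

Optimal: a = 4, b = 1
Binding: C1, C3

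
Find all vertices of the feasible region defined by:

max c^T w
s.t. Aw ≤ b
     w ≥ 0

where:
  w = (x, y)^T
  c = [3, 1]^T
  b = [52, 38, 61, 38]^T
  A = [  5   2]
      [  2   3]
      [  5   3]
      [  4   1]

(0, 0), (9.5, 0), (8, 6), (7.273, 7.818), (0, 12.67)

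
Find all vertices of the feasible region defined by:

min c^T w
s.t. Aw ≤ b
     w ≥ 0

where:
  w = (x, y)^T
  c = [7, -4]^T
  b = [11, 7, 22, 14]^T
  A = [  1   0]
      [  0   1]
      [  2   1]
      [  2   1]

(0, 0), (7, 0), (3.5, 7), (0, 7)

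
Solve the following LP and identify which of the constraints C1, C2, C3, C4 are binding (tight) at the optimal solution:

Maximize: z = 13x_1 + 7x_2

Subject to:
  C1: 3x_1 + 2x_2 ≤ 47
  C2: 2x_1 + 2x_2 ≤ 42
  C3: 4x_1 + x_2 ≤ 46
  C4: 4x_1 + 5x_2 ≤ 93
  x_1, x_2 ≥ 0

At x_1 = 9, x_2 = 10, compute slack b - a·x for each constraint:
  C1: 47 − 47 = 0  (binding)
  C2: 42 − 38 = 4  (slack)
  C3: 46 − 46 = 0  (binding)
  C4: 93 − 86 = 7  (slack)

Optimal: x_1 = 9, x_2 = 10
Binding: C1, C3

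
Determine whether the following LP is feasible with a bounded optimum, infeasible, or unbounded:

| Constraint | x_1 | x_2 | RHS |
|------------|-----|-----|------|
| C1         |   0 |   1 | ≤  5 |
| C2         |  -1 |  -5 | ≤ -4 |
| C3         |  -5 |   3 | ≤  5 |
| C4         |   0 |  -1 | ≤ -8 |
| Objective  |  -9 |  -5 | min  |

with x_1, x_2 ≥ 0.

Infeasible (no feasible solution exists)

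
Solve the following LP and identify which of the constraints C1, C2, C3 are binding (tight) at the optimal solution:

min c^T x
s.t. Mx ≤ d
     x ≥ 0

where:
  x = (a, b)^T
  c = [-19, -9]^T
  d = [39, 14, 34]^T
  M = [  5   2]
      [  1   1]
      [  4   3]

At a = 7, b = 2, compute slack b - a·x for each constraint:
  C1: 39 − 39 = 0  (binding)
  C2: 14 − 9 = 5  (slack)
  C3: 34 − 34 = 0  (binding)

Optimal: a = 7, b = 2
Binding: C1, C3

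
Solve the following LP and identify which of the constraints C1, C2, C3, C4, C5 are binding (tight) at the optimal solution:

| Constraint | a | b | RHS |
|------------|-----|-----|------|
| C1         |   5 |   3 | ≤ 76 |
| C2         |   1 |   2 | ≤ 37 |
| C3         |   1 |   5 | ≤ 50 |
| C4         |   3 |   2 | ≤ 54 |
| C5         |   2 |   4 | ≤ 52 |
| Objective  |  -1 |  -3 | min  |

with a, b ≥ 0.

At a = 10, b = 8, compute slack b - a·x for each constraint:
  C1: 76 − 74 = 2  (slack)
  C2: 37 − 26 = 11  (slack)
  C3: 50 − 50 = 0  (binding)
  C4: 54 − 46 = 8  (slack)
  C5: 52 − 52 = 0  (binding)

Optimal: a = 10, b = 8
Binding: C3, C5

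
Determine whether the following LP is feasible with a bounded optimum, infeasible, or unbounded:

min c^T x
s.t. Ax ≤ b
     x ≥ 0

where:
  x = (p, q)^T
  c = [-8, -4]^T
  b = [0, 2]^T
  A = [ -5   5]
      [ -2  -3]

Unbounded (objective can decrease without bound)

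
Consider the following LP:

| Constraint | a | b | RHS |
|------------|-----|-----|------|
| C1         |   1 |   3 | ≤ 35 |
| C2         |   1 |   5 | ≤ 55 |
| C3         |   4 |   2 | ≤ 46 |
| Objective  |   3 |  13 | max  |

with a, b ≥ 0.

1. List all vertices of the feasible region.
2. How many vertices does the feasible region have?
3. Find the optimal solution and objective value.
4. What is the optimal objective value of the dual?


1. (0, 0), (11.5, 0), (6.8, 9.4), (5, 10), (0, 11)
2. 5
3. a = 5, b = 10, z = 145
4. 145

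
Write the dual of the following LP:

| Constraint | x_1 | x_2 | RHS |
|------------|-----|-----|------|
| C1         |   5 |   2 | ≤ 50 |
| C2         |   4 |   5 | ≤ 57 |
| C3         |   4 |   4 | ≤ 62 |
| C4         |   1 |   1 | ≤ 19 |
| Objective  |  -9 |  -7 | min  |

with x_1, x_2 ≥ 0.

Primal min cᵀx s.t. Ax ≤ b, x ≥ 0  →  Dual max −bᵀy s.t. Aᵀy ≥ −c, y ≥ 0.

Maximize: z = -50y1 - 57y2 - 62y3 - 19y4

Subject to:
  5y1 + 4y2 + 4y3 + y4 ≥ 9
  2y1 + 5y2 + 4y3 + y4 ≥ 7
  y1, y2, y3, y4 ≥ 0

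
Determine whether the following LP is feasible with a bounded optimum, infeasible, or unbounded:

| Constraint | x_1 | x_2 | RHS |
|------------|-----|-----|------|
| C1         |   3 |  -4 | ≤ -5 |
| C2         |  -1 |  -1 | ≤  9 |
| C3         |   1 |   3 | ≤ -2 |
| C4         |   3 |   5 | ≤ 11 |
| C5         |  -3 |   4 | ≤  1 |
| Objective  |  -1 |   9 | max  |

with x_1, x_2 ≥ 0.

Infeasible (no feasible solution exists)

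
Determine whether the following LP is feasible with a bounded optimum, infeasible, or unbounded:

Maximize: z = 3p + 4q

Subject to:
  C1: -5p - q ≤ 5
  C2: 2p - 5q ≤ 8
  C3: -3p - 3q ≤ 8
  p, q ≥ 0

Unbounded (objective can increase without bound)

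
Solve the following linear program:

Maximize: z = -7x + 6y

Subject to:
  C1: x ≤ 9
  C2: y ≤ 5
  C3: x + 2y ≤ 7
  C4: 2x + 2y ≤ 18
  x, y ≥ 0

Evaluate the objective at each vertex of the feasible region:
  z(0, 0) = 0
  z(7, 0) = -49
  z(0, 3.5) = 21  ←
The maximum is at x = 0, y = 3.5.

x = 0, y = 3.5, z = 21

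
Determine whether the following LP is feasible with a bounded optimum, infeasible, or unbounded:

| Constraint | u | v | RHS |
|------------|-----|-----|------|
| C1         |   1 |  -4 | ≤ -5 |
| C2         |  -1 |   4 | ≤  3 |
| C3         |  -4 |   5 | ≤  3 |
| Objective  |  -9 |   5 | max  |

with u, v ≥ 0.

Infeasible (no feasible solution exists)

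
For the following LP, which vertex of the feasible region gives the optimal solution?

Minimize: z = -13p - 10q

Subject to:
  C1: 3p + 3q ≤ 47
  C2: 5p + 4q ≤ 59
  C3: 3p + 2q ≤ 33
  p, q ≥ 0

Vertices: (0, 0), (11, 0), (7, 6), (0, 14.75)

Evaluate the objective at each vertex of the feasible region:
  z(0, 0) = 0
  z(11, 0) = -143
  z(7, 6) = -151  ←
  z(0, 14.75) = -147.5
The minimum is at p = 7, q = 6.

(7, 6)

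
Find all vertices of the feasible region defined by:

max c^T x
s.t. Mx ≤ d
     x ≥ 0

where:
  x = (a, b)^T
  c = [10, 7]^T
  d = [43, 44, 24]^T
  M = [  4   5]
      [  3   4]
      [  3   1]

(0, 0), (8, 0), (7, 3), (0, 8.6)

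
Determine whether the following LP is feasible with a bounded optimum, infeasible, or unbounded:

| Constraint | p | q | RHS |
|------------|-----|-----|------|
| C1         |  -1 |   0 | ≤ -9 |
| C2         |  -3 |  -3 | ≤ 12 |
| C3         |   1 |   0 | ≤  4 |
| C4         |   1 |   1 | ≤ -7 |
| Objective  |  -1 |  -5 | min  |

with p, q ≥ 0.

Infeasible (no feasible solution exists)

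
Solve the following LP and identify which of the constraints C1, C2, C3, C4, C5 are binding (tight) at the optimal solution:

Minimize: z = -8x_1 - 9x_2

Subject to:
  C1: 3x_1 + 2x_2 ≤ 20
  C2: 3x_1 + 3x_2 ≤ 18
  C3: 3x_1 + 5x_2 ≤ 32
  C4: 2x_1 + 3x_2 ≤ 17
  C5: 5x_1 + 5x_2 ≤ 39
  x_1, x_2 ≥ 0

At x_1 = 1, x_2 = 5, compute slack b - a·x for each constraint:
  C1: 20 − 13 = 7  (slack)
  C2: 18 − 18 = 0  (binding)
  C3: 32 − 28 = 4  (slack)
  C4: 17 − 17 = 0  (binding)
  C5: 39 − 30 = 9  (slack)

Optimal: x_1 = 1, x_2 = 5
Binding: C2, C4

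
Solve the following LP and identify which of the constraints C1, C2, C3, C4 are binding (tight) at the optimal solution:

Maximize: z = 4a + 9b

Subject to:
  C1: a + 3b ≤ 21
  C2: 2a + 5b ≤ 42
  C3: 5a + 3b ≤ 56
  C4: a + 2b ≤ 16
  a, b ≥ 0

At a = 6, b = 5, compute slack b - a·x for each constraint:
  C1: 21 − 21 = 0  (binding)
  C2: 42 − 37 = 5  (slack)
  C3: 56 − 45 = 11  (slack)
  C4: 16 − 16 = 0  (binding)

Optimal: a = 6, b = 5
Binding: C1, C4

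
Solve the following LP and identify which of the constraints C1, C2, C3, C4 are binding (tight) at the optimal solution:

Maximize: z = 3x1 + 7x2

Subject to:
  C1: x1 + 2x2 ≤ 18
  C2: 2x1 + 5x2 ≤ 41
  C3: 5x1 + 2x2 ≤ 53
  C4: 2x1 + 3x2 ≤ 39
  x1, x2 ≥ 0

At x1 = 8, x2 = 5, compute slack b - a·x for each constraint:
  C1: 18 − 18 = 0  (binding)
  C2: 41 − 41 = 0  (binding)
  C3: 53 − 50 = 3  (slack)
  C4: 39 − 31 = 8  (slack)

Optimal: x1 = 8, x2 = 5
Binding: C1, C2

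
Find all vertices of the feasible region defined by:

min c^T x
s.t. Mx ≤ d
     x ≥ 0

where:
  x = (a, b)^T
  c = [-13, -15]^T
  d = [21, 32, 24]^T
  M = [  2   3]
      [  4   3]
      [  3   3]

(0, 0), (8, 0), (3, 5), (0, 7)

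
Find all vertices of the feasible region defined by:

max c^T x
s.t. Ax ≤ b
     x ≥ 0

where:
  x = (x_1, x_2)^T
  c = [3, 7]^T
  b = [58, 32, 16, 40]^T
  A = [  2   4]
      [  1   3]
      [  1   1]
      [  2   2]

(0, 0), (16, 0), (8, 8), (0, 10.67)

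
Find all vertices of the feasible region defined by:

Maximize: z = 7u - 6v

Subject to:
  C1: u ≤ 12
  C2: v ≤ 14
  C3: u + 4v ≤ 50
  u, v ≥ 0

(0, 0), (12, 0), (12, 9.5), (0, 12.5)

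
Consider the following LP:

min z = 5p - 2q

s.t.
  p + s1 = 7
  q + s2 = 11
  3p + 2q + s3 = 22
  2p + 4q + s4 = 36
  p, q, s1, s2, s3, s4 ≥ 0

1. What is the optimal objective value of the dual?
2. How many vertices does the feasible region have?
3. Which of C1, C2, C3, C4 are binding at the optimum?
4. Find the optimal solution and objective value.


1. -18
2. 5
3. C4
4. p = 0, q = 9, z = -18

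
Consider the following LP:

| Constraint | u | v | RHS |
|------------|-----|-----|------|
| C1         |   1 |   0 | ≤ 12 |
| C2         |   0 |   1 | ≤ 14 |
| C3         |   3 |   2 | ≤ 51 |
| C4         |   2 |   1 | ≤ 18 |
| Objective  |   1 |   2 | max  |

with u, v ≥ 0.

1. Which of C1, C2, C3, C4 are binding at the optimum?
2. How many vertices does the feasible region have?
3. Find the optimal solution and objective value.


1. C2, C4
2. 4
3. u = 2, v = 14, z = 30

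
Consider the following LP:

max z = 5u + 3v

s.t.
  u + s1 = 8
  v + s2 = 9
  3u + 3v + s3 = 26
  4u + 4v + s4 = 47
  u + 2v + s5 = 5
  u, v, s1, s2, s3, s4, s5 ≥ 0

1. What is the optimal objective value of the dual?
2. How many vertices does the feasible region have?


1. 25
2. 3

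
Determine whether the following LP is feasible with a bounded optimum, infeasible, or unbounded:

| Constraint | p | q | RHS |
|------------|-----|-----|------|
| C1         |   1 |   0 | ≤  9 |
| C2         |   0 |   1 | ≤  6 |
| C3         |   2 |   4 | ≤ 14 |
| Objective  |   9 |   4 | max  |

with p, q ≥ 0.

Feasible with a bounded optimal solution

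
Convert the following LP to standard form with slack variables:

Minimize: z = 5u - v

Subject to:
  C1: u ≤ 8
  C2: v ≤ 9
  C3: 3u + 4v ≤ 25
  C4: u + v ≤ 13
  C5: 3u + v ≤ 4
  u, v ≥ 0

min z = 5u - v

s.t.
  u + s1 = 8
  v + s2 = 9
  3u + 4v + s3 = 25
  u + v + s4 = 13
  3u + v + s5 = 4
  u, v, s1, s2, s3, s4, s5 ≥ 0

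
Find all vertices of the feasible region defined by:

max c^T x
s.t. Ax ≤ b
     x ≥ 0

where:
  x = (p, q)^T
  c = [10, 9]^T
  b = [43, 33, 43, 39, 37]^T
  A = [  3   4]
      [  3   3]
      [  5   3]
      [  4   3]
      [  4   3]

(0, 0), (8.6, 0), (6, 4.333), (4, 7), (1, 10), (0, 10.75)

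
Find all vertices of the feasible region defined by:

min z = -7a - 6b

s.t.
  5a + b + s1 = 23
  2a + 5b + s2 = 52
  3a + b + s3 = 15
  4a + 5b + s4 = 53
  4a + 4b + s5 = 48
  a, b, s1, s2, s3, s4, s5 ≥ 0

(0, 0), (4.6, 0), (4, 3), (2, 9), (0.5, 10.2), (0, 10.4)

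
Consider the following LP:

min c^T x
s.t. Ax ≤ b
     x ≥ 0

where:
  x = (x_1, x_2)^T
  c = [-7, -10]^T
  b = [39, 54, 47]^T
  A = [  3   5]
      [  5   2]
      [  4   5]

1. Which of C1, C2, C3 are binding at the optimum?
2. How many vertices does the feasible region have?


1. C1, C3
2. 5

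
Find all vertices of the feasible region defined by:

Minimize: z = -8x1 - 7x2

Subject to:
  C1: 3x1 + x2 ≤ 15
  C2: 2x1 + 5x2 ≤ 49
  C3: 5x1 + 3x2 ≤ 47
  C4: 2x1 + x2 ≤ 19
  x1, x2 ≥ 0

(0, 0), (5, 0), (2, 9), (0, 9.8)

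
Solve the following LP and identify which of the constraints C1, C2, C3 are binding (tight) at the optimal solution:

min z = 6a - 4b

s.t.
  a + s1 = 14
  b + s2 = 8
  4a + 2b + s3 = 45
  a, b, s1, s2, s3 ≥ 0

At a = 0, b = 8, compute slack b - a·x for each constraint:
  C1: 14 − 0 = 14  (slack)
  C2: 8 − 8 = 0  (binding)
  C3: 45 − 16 = 29  (slack)

Optimal: a = 0, b = 8
Binding: C2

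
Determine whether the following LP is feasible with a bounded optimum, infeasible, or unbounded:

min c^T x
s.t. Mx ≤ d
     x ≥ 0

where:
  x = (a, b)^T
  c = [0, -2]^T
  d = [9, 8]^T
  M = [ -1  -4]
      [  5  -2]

Unbounded (objective can decrease without bound)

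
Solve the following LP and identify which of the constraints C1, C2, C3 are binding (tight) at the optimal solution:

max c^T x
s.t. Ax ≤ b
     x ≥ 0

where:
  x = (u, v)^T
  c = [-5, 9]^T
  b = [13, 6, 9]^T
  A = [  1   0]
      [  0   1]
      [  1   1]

At u = 0, v = 6, compute slack b - a·x for each constraint:
  C1: 13 − 0 = 13  (slack)
  C2: 6 − 6 = 0  (binding)
  C3: 9 − 6 = 3  (slack)

Optimal: u = 0, v = 6
Binding: C2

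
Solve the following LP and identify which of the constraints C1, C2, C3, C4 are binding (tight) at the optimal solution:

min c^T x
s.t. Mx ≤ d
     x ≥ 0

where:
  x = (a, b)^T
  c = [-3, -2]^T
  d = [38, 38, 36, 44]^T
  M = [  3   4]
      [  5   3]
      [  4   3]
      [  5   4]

At a = 4, b = 6, compute slack b - a·x for each constraint:
  C1: 38 − 36 = 2  (slack)
  C2: 38 − 38 = 0  (binding)
  C3: 36 − 34 = 2  (slack)
  C4: 44 − 44 = 0  (binding)

Optimal: a = 4, b = 6
Binding: C2, C4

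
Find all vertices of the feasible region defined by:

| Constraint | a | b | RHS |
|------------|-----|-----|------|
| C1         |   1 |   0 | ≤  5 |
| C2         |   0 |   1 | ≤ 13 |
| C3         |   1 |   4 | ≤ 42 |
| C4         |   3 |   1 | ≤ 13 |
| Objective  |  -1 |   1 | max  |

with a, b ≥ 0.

(0, 0), (4.333, 0), (0.9091, 10.27), (0, 10.5)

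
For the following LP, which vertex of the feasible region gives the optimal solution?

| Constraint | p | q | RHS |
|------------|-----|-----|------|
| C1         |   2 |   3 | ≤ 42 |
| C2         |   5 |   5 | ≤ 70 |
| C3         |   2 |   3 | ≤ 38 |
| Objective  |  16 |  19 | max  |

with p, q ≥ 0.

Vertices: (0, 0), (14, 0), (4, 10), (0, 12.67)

Evaluate the objective at each vertex of the feasible region:
  z(0, 0) = 0
  z(14, 0) = 224
  z(4, 10) = 254  ←
  z(0, 12.67) = 240.7
The maximum is at p = 4, q = 10.

(4, 10)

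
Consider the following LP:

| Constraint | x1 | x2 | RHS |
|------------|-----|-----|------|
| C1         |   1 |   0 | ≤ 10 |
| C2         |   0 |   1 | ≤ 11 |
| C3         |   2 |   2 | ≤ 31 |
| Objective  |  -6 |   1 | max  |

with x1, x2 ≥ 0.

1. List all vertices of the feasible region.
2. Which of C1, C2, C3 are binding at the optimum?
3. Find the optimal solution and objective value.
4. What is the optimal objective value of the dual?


1. (0, 0), (10, 0), (10, 5.5), (4.5, 11), (0, 11)
2. C2
3. x1 = 0, x2 = 11, z = 11
4. 11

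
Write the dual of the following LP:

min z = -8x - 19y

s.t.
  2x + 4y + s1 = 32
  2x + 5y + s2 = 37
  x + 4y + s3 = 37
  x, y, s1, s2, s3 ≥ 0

Primal min cᵀx s.t. Ax ≤ b, x ≥ 0  →  Dual max −bᵀy s.t. Aᵀy ≥ −c, y ≥ 0.

Maximize: z = -32y1 - 37y2 - 37y3

Subject to:
  2y1 + 2y2 + y3 ≥ 8
  4y1 + 5y2 + 4y3 ≥ 19
  y1, y2, y3 ≥ 0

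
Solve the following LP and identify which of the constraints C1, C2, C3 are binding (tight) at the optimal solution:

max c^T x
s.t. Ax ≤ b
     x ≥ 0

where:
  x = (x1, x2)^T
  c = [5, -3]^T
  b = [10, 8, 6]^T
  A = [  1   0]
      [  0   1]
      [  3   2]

At x1 = 2, x2 = 0, compute slack b - a·x for each constraint:
  C1: 10 − 2 = 8  (slack)
  C2: 8 − 0 = 8  (slack)
  C3: 6 − 6 = 0  (binding)

Optimal: x1 = 2, x2 = 0
Binding: C3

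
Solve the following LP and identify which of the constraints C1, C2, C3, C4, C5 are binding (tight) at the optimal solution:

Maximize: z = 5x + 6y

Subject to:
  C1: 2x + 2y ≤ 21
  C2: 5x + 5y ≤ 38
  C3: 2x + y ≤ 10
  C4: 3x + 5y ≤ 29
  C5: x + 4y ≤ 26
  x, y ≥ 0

At x = 3, y = 4, compute slack b - a·x for each constraint:
  C1: 21 − 14 = 7  (slack)
  C2: 38 − 35 = 3  (slack)
  C3: 10 − 10 = 0  (binding)
  C4: 29 − 29 = 0  (binding)
  C5: 26 − 19 = 7  (slack)

Optimal: x = 3, y = 4
Binding: C3, C4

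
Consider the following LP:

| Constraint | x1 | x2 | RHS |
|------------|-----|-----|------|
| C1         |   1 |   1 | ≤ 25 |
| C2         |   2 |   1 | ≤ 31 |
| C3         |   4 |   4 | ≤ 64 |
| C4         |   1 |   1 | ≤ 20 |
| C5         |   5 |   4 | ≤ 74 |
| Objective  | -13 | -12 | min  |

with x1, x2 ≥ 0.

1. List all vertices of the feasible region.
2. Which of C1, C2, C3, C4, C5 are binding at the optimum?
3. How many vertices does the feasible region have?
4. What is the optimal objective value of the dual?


1. (0, 0), (14.8, 0), (10, 6), (0, 16)
2. C3, C5
3. 4
4. -202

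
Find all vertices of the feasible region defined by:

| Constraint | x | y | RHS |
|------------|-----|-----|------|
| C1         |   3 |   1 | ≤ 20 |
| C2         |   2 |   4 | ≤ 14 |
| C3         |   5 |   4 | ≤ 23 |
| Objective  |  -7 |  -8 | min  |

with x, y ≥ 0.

(0, 0), (4.6, 0), (3, 2), (0, 3.5)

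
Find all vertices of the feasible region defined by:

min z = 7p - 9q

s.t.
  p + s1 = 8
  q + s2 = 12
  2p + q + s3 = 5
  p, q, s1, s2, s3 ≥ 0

(0, 0), (2.5, 0), (0, 5)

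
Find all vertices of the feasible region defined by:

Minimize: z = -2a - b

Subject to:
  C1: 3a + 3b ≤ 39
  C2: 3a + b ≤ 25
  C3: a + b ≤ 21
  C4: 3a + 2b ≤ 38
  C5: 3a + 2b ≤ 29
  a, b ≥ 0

(0, 0), (8.333, 0), (7, 4), (3, 10), (0, 13)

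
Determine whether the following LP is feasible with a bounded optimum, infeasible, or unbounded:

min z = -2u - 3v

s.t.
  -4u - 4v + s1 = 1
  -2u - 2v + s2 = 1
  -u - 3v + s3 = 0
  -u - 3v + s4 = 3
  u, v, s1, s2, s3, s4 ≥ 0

Unbounded (objective can decrease without bound)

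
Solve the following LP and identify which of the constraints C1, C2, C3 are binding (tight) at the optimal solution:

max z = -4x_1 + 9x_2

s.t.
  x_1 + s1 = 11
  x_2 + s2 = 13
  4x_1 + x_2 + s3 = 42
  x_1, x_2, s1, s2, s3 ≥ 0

At x_1 = 0, x_2 = 13, compute slack b - a·x for each constraint:
  C1: 11 − 0 = 11  (slack)
  C2: 13 − 13 = 0  (binding)
  C3: 42 − 13 = 29  (slack)

Optimal: x_1 = 0, x_2 = 13
Binding: C2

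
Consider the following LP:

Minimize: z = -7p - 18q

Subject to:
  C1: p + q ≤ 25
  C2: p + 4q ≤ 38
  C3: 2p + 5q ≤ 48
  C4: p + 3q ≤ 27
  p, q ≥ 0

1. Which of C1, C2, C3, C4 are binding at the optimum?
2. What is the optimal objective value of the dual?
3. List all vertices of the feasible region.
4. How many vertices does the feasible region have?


1. C3, C4
2. -171
3. (0, 0), (24, 0), (9, 6), (0, 9)
4. 4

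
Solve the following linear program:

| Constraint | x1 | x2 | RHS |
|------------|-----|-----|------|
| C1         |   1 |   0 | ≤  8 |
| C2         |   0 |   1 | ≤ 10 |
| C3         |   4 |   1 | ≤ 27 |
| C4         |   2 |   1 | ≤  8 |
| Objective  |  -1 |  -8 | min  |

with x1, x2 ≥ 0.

Evaluate the objective at each vertex of the feasible region:
  z(0, 0) = 0
  z(4, 0) = -4
  z(0, 8) = -64  ←
The minimum is at x1 = 0, x2 = 8.

x1 = 0, x2 = 8, z = -64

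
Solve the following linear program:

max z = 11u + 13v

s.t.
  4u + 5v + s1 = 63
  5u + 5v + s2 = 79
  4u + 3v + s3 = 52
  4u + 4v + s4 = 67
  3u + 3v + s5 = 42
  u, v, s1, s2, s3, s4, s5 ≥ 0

Evaluate the objective at each vertex of the feasible region:
  z(0, 0) = 0
  z(13, 0) = 143
  z(10, 4) = 162
  z(7, 7) = 168  ←
  z(0, 12.6) = 163.8
The maximum is at u = 7, v = 7.

u = 7, v = 7, z = 168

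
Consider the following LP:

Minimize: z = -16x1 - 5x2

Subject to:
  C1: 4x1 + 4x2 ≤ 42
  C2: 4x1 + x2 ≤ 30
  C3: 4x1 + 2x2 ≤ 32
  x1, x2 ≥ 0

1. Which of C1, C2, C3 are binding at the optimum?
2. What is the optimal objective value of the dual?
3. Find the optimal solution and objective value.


1. C2, C3
2. -122
3. x1 = 7, x2 = 2, z = -122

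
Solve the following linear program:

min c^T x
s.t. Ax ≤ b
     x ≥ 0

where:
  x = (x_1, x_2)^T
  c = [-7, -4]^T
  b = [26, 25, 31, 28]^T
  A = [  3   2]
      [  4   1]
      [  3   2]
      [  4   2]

Evaluate the objective at each vertex of the feasible region:
  z(0, 0) = 0
  z(6.25, 0) = -43.75
  z(5.5, 3) = -50.5
  z(2, 10) = -54  ←
  z(0, 13) = -52
The minimum is at x_1 = 2, x_2 = 10.

x_1 = 2, x_2 = 10, z = -54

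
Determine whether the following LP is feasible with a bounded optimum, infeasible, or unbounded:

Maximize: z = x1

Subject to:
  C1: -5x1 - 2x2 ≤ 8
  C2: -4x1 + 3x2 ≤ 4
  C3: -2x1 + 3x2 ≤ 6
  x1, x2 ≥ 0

Unbounded (objective can increase without bound)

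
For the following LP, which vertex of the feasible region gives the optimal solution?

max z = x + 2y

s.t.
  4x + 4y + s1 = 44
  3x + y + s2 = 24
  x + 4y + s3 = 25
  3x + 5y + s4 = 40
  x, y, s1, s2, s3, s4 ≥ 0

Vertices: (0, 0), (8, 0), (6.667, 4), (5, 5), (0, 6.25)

Evaluate the objective at each vertex of the feasible region:
  z(0, 0) = 0
  z(8, 0) = 8
  z(6.667, 4) = 14.67
  z(5, 5) = 15  ←
  z(0, 6.25) = 12.5
The maximum is at x = 5, y = 5.

(5, 5)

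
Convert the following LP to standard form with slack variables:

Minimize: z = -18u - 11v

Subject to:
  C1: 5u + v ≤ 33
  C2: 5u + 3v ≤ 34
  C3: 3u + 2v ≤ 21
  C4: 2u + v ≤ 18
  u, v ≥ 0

min z = -18u - 11v

s.t.
  5u + v + s1 = 33
  5u + 3v + s2 = 34
  3u + 2v + s3 = 21
  2u + v + s4 = 18
  u, v, s1, s2, s3, s4 ≥ 0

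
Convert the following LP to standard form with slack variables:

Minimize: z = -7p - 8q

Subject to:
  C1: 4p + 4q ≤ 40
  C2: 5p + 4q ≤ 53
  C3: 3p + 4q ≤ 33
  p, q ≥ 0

min z = -7p - 8q

s.t.
  4p + 4q + s1 = 40
  5p + 4q + s2 = 53
  3p + 4q + s3 = 33
  p, q, s1, s2, s3 ≥ 0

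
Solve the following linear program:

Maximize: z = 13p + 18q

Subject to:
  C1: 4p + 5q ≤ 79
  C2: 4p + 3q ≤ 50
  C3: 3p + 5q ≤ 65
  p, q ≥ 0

Evaluate the objective at each vertex of the feasible region:
  z(0, 0) = 0
  z(12.5, 0) = 162.5
  z(5, 10) = 245  ←
  z(0, 13) = 234
The maximum is at p = 5, q = 10.

p = 5, q = 10, z = 245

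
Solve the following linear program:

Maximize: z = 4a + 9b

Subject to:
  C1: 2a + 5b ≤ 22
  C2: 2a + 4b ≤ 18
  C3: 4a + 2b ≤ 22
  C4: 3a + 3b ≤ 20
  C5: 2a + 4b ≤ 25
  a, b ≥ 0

Evaluate the objective at each vertex of the feasible region:
  z(0, 0) = 0
  z(5.5, 0) = 22
  z(4.333, 2.333) = 38.33
  z(1, 4) = 40  ←
  z(0, 4.4) = 39.6
The maximum is at a = 1, b = 4.

a = 1, b = 4, z = 40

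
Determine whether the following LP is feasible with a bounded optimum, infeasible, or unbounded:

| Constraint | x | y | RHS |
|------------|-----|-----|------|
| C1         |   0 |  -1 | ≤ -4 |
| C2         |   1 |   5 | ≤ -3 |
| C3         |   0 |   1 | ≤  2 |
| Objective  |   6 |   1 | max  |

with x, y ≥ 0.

Infeasible (no feasible solution exists)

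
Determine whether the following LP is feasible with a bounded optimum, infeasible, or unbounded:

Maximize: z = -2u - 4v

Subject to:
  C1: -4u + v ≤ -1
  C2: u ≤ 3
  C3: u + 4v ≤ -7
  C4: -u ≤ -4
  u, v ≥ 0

Infeasible (no feasible solution exists)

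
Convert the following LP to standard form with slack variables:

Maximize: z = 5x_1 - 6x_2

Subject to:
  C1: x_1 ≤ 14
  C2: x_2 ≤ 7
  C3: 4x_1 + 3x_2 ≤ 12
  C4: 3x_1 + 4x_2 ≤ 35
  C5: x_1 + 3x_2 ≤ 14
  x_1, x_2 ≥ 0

max z = 5x_1 - 6x_2

s.t.
  x_1 + s1 = 14
  x_2 + s2 = 7
  4x_1 + 3x_2 + s3 = 12
  3x_1 + 4x_2 + s4 = 35
  x_1 + 3x_2 + s5 = 14
  x_1, x_2, s1, s2, s3, s4, s5 ≥ 0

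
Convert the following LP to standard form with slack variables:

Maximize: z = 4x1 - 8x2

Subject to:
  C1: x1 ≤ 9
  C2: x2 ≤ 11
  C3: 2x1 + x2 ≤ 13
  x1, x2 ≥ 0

max z = 4x1 - 8x2

s.t.
  x1 + s1 = 9
  x2 + s2 = 11
  2x1 + x2 + s3 = 13
  x1, x2, s1, s2, s3 ≥ 0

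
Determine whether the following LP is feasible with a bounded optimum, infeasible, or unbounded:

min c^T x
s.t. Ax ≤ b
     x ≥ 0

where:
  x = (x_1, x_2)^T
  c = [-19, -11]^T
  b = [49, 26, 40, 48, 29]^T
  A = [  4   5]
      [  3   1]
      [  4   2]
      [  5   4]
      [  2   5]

Feasible with a bounded optimal solution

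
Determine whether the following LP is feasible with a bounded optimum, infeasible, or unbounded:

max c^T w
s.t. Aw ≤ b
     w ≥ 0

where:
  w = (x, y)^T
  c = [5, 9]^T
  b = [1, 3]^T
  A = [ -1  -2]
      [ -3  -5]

Unbounded (objective can increase without bound)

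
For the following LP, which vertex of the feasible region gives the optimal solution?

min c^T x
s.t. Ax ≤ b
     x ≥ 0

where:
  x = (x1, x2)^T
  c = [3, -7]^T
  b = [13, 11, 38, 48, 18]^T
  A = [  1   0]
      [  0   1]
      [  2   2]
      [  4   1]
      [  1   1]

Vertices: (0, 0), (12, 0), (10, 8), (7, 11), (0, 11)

Evaluate the objective at each vertex of the feasible region:
  z(0, 0) = 0
  z(12, 0) = 36
  z(10, 8) = -26
  z(7, 11) = -56
  z(0, 11) = -77  ←
The minimum is at x1 = 0, x2 = 11.

(0, 11)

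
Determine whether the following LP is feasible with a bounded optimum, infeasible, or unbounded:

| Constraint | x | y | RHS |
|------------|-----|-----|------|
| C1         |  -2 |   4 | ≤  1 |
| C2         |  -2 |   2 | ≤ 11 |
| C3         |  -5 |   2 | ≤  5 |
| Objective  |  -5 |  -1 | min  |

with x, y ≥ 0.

Unbounded (objective can decrease without bound)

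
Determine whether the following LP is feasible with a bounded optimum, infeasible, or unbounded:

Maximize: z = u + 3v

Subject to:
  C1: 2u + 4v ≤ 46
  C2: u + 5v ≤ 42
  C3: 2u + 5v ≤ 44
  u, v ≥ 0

Feasible with a bounded optimal solution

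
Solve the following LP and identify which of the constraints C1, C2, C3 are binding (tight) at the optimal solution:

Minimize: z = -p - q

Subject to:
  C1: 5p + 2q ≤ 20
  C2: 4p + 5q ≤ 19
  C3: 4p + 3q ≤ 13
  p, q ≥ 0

At p = 1, q = 3, compute slack b - a·x for each constraint:
  C1: 20 − 11 = 9  (slack)
  C2: 19 − 19 = 0  (binding)
  C3: 13 − 13 = 0  (binding)

Optimal: p = 1, q = 3
Binding: C2, C3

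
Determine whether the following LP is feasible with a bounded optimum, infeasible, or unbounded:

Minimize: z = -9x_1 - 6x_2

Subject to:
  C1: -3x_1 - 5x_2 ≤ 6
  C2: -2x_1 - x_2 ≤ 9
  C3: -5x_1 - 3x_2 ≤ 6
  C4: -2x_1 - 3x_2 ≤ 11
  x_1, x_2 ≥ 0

Unbounded (objective can decrease without bound)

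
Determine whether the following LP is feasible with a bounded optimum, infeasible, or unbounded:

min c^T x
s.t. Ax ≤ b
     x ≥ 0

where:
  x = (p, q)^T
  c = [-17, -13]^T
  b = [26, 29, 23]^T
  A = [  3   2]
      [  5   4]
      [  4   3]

Feasible with a bounded optimal solution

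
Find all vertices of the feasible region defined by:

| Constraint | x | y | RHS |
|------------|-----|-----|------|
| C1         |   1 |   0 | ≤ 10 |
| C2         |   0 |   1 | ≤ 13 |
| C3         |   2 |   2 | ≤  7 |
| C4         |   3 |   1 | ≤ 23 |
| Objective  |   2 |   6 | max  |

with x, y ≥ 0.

(0, 0), (3.5, 0), (0, 3.5)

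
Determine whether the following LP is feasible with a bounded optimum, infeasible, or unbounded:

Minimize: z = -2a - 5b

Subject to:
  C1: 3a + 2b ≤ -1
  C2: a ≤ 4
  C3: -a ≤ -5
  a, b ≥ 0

Infeasible (no feasible solution exists)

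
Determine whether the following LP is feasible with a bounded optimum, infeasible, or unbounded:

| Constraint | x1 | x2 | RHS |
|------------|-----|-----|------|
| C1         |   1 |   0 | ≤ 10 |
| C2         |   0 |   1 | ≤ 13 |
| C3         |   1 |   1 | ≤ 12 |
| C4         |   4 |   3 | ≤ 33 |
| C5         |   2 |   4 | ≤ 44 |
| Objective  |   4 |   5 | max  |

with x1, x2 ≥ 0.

Feasible with a bounded optimal solution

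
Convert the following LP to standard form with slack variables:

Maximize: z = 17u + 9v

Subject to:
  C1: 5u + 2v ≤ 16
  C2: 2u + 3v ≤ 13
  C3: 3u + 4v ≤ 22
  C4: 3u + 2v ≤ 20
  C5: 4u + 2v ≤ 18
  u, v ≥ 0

max z = 17u + 9v

s.t.
  5u + 2v + s1 = 16
  2u + 3v + s2 = 13
  3u + 4v + s3 = 22
  3u + 2v + s4 = 20
  4u + 2v + s5 = 18
  u, v, s1, s2, s3, s4, s5 ≥ 0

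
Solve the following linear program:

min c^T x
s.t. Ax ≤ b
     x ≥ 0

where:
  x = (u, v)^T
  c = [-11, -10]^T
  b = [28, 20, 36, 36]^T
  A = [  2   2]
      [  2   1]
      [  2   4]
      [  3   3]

Evaluate the objective at each vertex of the feasible region:
  z(0, 0) = 0
  z(10, 0) = -110
  z(8, 4) = -128  ←
  z(6, 6) = -126
  z(0, 9) = -90
The minimum is at u = 8, v = 4.

u = 8, v = 4, z = -128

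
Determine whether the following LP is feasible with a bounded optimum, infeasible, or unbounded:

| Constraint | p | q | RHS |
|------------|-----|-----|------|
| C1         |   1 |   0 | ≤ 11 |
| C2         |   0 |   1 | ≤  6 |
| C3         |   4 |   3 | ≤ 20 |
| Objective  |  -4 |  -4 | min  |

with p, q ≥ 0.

Feasible with a bounded optimal solution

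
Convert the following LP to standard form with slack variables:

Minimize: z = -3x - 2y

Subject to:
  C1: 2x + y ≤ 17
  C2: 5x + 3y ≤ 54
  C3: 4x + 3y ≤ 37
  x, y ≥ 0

min z = -3x - 2y

s.t.
  2x + y + s1 = 17
  5x + 3y + s2 = 54
  4x + 3y + s3 = 37
  x, y, s1, s2, s3 ≥ 0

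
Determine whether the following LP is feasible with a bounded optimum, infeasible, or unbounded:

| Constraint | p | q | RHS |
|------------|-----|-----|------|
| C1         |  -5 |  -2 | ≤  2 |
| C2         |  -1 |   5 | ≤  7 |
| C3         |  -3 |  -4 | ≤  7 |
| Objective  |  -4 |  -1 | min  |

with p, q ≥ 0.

Unbounded (objective can decrease without bound)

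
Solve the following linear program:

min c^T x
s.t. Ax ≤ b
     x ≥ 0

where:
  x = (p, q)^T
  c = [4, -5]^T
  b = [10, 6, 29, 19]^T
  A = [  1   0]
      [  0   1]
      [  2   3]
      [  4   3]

Evaluate the objective at each vertex of the feasible region:
  z(0, 0) = 0
  z(4.75, 0) = 19
  z(0.25, 6) = -29
  z(0, 6) = -30  ←
The minimum is at p = 0, q = 6.

p = 0, q = 6, z = -30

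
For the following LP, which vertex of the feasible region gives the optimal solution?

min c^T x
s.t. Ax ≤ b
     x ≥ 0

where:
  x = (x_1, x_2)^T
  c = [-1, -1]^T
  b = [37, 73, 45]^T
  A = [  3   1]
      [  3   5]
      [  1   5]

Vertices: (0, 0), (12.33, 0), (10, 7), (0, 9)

Evaluate the objective at each vertex of the feasible region:
  z(0, 0) = 0
  z(12.33, 0) = -12.33
  z(10, 7) = -17  ←
  z(0, 9) = -9
The minimum is at x_1 = 10, x_2 = 7.

(10, 7)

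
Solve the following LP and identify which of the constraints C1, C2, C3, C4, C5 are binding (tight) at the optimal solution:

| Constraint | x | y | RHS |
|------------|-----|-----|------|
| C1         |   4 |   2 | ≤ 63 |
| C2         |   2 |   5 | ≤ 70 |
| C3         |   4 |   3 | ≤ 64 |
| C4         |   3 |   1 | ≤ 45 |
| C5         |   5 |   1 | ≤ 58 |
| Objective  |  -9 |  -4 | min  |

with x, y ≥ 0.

At x = 10, y = 8, compute slack b - a·x for each constraint:
  C1: 63 − 56 = 7  (slack)
  C2: 70 − 60 = 10  (slack)
  C3: 64 − 64 = 0  (binding)
  C4: 45 − 38 = 7  (slack)
  C5: 58 − 58 = 0  (binding)

Optimal: x = 10, y = 8
Binding: C3, C5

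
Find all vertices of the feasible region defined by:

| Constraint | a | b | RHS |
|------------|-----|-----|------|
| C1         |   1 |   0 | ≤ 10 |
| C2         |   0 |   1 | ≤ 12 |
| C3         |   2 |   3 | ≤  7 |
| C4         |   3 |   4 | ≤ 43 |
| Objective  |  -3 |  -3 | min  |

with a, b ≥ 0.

(0, 0), (3.5, 0), (0, 2.333)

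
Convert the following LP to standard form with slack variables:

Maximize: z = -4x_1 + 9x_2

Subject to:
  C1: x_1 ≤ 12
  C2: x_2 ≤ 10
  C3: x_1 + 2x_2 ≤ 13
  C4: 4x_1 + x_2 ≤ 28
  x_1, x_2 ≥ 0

max z = -4x_1 + 9x_2

s.t.
  x_1 + s1 = 12
  x_2 + s2 = 10
  x_1 + 2x_2 + s3 = 13
  4x_1 + x_2 + s4 = 28
  x_1, x_2, s1, s2, s3, s4 ≥ 0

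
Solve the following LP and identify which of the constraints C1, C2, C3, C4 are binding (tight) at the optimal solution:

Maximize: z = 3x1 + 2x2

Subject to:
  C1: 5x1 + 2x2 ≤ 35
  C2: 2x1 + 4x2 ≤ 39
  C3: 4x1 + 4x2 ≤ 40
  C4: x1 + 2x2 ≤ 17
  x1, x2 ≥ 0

At x1 = 5, x2 = 5, compute slack b - a·x for each constraint:
  C1: 35 − 35 = 0  (binding)
  C2: 39 − 30 = 9  (slack)
  C3: 40 − 40 = 0  (binding)
  C4: 17 − 15 = 2  (slack)

Optimal: x1 = 5, x2 = 5
Binding: C1, C3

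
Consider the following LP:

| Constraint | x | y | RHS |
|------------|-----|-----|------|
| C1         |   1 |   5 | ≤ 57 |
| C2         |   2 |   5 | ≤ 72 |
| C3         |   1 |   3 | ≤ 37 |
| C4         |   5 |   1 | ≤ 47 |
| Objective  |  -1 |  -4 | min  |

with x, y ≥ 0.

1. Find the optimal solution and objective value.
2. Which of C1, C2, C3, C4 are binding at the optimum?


1. x = 7, y = 10, z = -47
2. C1, C3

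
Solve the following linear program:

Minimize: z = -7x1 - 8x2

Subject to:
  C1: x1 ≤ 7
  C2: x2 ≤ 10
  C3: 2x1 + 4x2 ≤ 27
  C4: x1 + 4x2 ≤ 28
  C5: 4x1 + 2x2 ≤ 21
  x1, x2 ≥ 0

Evaluate the objective at each vertex of the feasible region:
  z(0, 0) = 0
  z(5.25, 0) = -36.75
  z(2.5, 5.5) = -61.5  ←
  z(0, 6.75) = -54
The minimum is at x1 = 2.5, x2 = 5.5.

x1 = 2.5, x2 = 5.5, z = -61.5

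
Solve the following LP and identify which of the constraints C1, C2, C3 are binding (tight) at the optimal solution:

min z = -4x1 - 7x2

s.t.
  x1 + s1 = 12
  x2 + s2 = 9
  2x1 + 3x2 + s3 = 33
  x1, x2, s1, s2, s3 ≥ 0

At x1 = 3, x2 = 9, compute slack b - a·x for each constraint:
  C1: 12 − 3 = 9  (slack)
  C2: 9 − 9 = 0  (binding)
  C3: 33 − 33 = 0  (binding)

Optimal: x1 = 3, x2 = 9
Binding: C2, C3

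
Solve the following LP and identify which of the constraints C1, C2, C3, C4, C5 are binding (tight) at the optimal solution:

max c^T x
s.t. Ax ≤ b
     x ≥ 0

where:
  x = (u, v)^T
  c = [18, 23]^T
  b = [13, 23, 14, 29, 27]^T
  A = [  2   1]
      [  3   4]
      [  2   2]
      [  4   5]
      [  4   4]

At u = 1, v = 5, compute slack b - a·x for each constraint:
  C1: 13 − 7 = 6  (slack)
  C2: 23 − 23 = 0  (binding)
  C3: 14 − 12 = 2  (slack)
  C4: 29 − 29 = 0  (binding)
  C5: 27 − 24 = 3  (slack)

Optimal: u = 1, v = 5
Binding: C2, C4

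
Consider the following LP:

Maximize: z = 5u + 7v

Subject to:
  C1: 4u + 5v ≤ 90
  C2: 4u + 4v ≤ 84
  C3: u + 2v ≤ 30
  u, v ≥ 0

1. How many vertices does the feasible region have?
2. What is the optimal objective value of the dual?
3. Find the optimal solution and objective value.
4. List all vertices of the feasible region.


1. 5
2. 120
3. u = 10, v = 10, z = 120
4. (0, 0), (21, 0), (15, 6), (10, 10), (0, 15)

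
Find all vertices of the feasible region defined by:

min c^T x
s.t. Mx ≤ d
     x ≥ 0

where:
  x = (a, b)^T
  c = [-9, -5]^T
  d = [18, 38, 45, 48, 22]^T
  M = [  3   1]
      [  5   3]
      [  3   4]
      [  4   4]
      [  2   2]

(0, 0), (6, 0), (4, 6), (2.5, 8.5), (0, 11)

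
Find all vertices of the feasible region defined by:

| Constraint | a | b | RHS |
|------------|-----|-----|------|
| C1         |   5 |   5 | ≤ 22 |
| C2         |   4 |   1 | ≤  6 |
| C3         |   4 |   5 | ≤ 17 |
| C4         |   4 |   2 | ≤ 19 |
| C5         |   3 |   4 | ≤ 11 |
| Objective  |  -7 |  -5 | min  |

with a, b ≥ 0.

(0, 0), (1.5, 0), (1, 2), (0, 2.75)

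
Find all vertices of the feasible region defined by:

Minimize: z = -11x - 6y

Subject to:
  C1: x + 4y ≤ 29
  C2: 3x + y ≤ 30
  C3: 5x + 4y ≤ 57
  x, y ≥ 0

(0, 0), (10, 0), (9, 3), (7, 5.5), (0, 7.25)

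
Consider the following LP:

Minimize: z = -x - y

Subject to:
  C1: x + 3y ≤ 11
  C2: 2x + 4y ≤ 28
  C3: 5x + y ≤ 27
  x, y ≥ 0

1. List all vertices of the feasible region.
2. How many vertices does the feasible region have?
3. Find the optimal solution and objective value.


1. (0, 0), (5.4, 0), (5, 2), (0, 3.667)
2. 4
3. x = 5, y = 2, z = -7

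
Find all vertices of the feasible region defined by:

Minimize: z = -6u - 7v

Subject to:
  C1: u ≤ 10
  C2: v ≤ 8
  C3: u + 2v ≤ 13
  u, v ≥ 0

(0, 0), (10, 0), (10, 1.5), (0, 6.5)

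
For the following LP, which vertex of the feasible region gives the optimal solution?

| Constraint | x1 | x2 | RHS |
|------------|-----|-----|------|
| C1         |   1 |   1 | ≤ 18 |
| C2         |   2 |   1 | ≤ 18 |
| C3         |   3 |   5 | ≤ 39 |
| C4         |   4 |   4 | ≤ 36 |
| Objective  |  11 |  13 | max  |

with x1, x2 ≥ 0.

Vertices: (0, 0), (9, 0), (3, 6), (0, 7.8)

Evaluate the objective at each vertex of the feasible region:
  z(0, 0) = 0
  z(9, 0) = 99
  z(3, 6) = 111  ←
  z(0, 7.8) = 101.4
The maximum is at x1 = 3, x2 = 6.

(3, 6)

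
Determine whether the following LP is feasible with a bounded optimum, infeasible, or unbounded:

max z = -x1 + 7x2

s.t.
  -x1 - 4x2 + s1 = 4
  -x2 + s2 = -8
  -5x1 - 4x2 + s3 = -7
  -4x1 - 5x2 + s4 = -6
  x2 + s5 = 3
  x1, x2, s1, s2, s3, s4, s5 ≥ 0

Infeasible (no feasible solution exists)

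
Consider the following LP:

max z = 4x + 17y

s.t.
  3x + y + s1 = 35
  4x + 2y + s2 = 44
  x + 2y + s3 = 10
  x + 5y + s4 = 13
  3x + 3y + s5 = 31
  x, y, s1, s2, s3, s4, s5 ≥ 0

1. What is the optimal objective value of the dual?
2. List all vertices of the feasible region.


1. 49
2. (0, 0), (10, 0), (8, 1), (0, 2.6)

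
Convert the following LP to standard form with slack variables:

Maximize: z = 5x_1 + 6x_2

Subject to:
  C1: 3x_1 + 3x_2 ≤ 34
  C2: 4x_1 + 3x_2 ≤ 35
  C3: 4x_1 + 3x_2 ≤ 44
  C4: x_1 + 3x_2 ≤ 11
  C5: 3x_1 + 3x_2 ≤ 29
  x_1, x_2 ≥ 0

max z = 5x_1 + 6x_2

s.t.
  3x_1 + 3x_2 + s1 = 34
  4x_1 + 3x_2 + s2 = 35
  4x_1 + 3x_2 + s3 = 44
  x_1 + 3x_2 + s4 = 11
  3x_1 + 3x_2 + s5 = 29
  x_1, x_2, s1, s2, s3, s4, s5 ≥ 0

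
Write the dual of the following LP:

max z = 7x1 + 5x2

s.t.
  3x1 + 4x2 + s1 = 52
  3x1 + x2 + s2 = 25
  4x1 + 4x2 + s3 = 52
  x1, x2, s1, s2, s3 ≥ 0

Primal max cᵀx s.t. Ax ≤ b, x ≥ 0  →  Dual min bᵀy s.t. Aᵀy ≥ c, y ≥ 0.

Minimize: z = 52y1 + 25y2 + 52y3

Subject to:
  3y1 + 3y2 + 4y3 ≥ 7
  4y1 + y2 + 4y3 ≥ 5
  y1, y2, y3 ≥ 0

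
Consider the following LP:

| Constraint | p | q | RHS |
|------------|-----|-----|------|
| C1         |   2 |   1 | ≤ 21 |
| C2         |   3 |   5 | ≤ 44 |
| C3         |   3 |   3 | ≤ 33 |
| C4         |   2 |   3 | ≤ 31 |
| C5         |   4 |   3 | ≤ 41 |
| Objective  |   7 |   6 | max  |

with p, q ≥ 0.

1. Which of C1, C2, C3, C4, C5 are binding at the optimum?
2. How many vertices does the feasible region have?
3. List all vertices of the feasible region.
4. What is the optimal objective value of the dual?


1. C3, C5
2. 5
3. (0, 0), (10.25, 0), (8, 3), (5.5, 5.5), (0, 8.8)
4. 74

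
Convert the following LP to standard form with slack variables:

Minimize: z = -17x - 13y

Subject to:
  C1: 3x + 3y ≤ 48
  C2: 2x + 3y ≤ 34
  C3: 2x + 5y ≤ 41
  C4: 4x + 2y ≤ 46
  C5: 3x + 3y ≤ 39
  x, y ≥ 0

min z = -17x - 13y

s.t.
  3x + 3y + s1 = 48
  2x + 3y + s2 = 34
  2x + 5y + s3 = 41
  4x + 2y + s4 = 46
  3x + 3y + s5 = 39
  x, y, s1, s2, s3, s4, s5 ≥ 0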